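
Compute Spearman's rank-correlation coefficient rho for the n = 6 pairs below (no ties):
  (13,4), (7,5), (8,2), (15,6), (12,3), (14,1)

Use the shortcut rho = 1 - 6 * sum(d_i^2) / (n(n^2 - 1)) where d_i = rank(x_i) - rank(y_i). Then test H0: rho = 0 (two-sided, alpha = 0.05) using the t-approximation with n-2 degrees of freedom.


Step 1: Rank x and y separately (midranks; no ties here).
rank(x): 13->4, 7->1, 8->2, 15->6, 12->3, 14->5
rank(y): 4->4, 5->5, 2->2, 6->6, 3->3, 1->1
Step 2: d_i = R_x(i) - R_y(i); compute d_i^2.
  (4-4)^2=0, (1-5)^2=16, (2-2)^2=0, (6-6)^2=0, (3-3)^2=0, (5-1)^2=16
sum(d^2) = 32.
Step 3: rho = 1 - 6*32 / (6*(6^2 - 1)) = 1 - 192/210 = 0.085714.
Step 4: Under H0, t = rho * sqrt((n-2)/(1-rho^2)) = 0.1721 ~ t(4).
Step 5: Two-sided p-value from the t-distribution with 4 df = 0.871743.
Step 6: alpha = 0.05. fail to reject H0.

rho = 0.0857, p = 0.871743, fail to reject H0 at alpha = 0.05.


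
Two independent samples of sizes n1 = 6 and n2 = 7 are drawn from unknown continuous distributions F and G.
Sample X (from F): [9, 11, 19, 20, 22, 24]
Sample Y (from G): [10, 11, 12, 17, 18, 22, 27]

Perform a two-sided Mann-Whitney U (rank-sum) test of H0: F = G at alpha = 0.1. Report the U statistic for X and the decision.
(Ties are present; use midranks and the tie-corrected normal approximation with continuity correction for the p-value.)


Step 1: Combine and sort all 13 observations; assign midranks.
sorted (value, group): (9,X), (10,Y), (11,X), (11,Y), (12,Y), (17,Y), (18,Y), (19,X), (20,X), (22,X), (22,Y), (24,X), (27,Y)
ranks: 9->1, 10->2, 11->3.5, 11->3.5, 12->5, 17->6, 18->7, 19->8, 20->9, 22->10.5, 22->10.5, 24->12, 27->13
Step 2: Rank sum for X: R1 = 1 + 3.5 + 8 + 9 + 10.5 + 12 = 44.
Step 3: U_X = R1 - n1(n1+1)/2 = 44 - 6*7/2 = 44 - 21 = 23.
       U_Y = n1*n2 - U_X = 42 - 23 = 19.
Step 4: Ties are present, so use the tie-corrected normal approximation (with continuity correction) for the p-value.
Step 5: p-value = 0.829863; compare to alpha = 0.1. fail to reject H0.

U_X = 23, p = 0.829863, fail to reject H0 at alpha = 0.1.


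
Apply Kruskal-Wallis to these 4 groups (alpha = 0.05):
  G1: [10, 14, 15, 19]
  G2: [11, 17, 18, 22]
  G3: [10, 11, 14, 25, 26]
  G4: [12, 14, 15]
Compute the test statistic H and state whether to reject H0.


Step 1: Combine all N = 16 observations and assign midranks.
sorted (value, group, rank): (10,G1,1.5), (10,G3,1.5), (11,G2,3.5), (11,G3,3.5), (12,G4,5), (14,G1,7), (14,G3,7), (14,G4,7), (15,G1,9.5), (15,G4,9.5), (17,G2,11), (18,G2,12), (19,G1,13), (22,G2,14), (25,G3,15), (26,G3,16)
Step 2: Sum ranks within each group.
R_1 = 31 (n_1 = 4)
R_2 = 40.5 (n_2 = 4)
R_3 = 43 (n_3 = 5)
R_4 = 21.5 (n_4 = 3)
Step 3: H = 12/(N(N+1)) * sum(R_i^2/n_i) - 3(N+1)
     = 12/(16*17) * (31^2/4 + 40.5^2/4 + 43^2/5 + 21.5^2/3) - 3*17
     = 0.044118 * 1174.2 - 51
     = 0.802757.
Step 4: Ties present; correction factor C = 1 - 42/(16^3 - 16) = 0.989706. Corrected H = 0.802757 / 0.989706 = 0.811107.
Step 5: Under H0, H ~ chi^2(3); p-value = 0.846809.
Step 6: alpha = 0.05. fail to reject H0.

H = 0.8111, df = 3, p = 0.846809, fail to reject H0.


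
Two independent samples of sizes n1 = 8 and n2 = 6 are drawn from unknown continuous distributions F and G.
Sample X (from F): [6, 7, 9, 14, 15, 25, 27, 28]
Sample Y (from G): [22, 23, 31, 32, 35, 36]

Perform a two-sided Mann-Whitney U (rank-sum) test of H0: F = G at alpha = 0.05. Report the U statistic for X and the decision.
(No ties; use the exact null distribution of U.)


Step 1: Combine and sort all 14 observations; assign midranks.
sorted (value, group): (6,X), (7,X), (9,X), (14,X), (15,X), (22,Y), (23,Y), (25,X), (27,X), (28,X), (31,Y), (32,Y), (35,Y), (36,Y)
ranks: 6->1, 7->2, 9->3, 14->4, 15->5, 22->6, 23->7, 25->8, 27->9, 28->10, 31->11, 32->12, 35->13, 36->14
Step 2: Rank sum for X: R1 = 1 + 2 + 3 + 4 + 5 + 8 + 9 + 10 = 42.
Step 3: U_X = R1 - n1(n1+1)/2 = 42 - 8*9/2 = 42 - 36 = 6.
       U_Y = n1*n2 - U_X = 48 - 6 = 42.
Step 4: No ties, so the exact null distribution of U (based on enumerating the C(14,8) = 3003 equally likely rank assignments) gives the two-sided p-value.
Step 5: p-value = 0.019980; compare to alpha = 0.05. reject H0.

U_X = 6, p = 0.019980, reject H0 at alpha = 0.05.


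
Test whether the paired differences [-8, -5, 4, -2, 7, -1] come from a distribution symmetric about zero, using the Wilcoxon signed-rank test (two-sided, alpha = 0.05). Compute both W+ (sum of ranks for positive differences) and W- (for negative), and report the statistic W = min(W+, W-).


Step 1: Drop any zero differences (none here) and take |d_i|.
|d| = [8, 5, 4, 2, 7, 1]
Step 2: Midrank |d_i| (ties get averaged ranks).
ranks: |8|->6, |5|->4, |4|->3, |2|->2, |7|->5, |1|->1
Step 3: Attach original signs; sum ranks with positive sign and with negative sign.
W+ = 3 + 5 = 8
W- = 6 + 4 + 2 + 1 = 13
(Check: W+ + W- = 21 should equal n(n+1)/2 = 21.)
Step 4: Test statistic W = min(W+, W-) = 8.
Step 5: No ties, so the exact null distribution over the 2^6 = 64 sign assignments gives the two-sided p-value = 0.687500.
Step 6: alpha = 0.05. fail to reject H0.

W+ = 8, W- = 13, W = min = 8, p = 0.687500, fail to reject H0.


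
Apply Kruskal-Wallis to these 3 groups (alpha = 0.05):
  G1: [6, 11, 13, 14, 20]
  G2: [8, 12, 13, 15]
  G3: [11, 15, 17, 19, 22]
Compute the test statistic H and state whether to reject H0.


Step 1: Combine all N = 14 observations and assign midranks.
sorted (value, group, rank): (6,G1,1), (8,G2,2), (11,G1,3.5), (11,G3,3.5), (12,G2,5), (13,G1,6.5), (13,G2,6.5), (14,G1,8), (15,G2,9.5), (15,G3,9.5), (17,G3,11), (19,G3,12), (20,G1,13), (22,G3,14)
Step 2: Sum ranks within each group.
R_1 = 32 (n_1 = 5)
R_2 = 23 (n_2 = 4)
R_3 = 50 (n_3 = 5)
Step 3: H = 12/(N(N+1)) * sum(R_i^2/n_i) - 3(N+1)
     = 12/(14*15) * (32^2/5 + 23^2/4 + 50^2/5) - 3*15
     = 0.057143 * 837.05 - 45
     = 2.831429.
Step 4: Ties present; correction factor C = 1 - 18/(14^3 - 14) = 0.993407. Corrected H = 2.831429 / 0.993407 = 2.850221.
Step 5: Under H0, H ~ chi^2(2); p-value = 0.240482.
Step 6: alpha = 0.05. fail to reject H0.

H = 2.8502, df = 2, p = 0.240482, fail to reject H0.


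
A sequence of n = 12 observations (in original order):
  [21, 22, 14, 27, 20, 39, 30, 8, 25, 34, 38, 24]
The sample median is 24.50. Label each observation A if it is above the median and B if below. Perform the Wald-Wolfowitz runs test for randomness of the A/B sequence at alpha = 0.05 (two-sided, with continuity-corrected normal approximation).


Step 1: Compute median = 24.50; label A = above, B = below.
Labels in order: BBBABAABAAAB  (n_A = 6, n_B = 6)
Step 2: Count runs R = 7.
Step 3: Under H0 (random ordering), E[R] = 2*n_A*n_B/(n_A+n_B) + 1 = 2*6*6/12 + 1 = 7.0000.
        Var[R] = 2*n_A*n_B*(2*n_A*n_B - n_A - n_B) / ((n_A+n_B)^2 * (n_A+n_B-1)) = 4320/1584 = 2.7273.
        SD[R] = 1.6514.
Step 4: R = E[R], so z = 0 with no continuity correction.
Step 5: Two-sided p-value via normal approximation = 2*(1 - Phi(|z|)) = 1.000000.
Step 6: alpha = 0.05. fail to reject H0.

R = 7, z = 0.0000, p = 1.000000, fail to reject H0.


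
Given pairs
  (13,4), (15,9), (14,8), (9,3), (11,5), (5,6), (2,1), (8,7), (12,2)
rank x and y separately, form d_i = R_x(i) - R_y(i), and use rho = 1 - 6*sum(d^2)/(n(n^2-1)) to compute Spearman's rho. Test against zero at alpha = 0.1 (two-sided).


Step 1: Rank x and y separately (midranks; no ties here).
rank(x): 13->7, 15->9, 14->8, 9->4, 11->5, 5->2, 2->1, 8->3, 12->6
rank(y): 4->4, 9->9, 8->8, 3->3, 5->5, 6->6, 1->1, 7->7, 2->2
Step 2: d_i = R_x(i) - R_y(i); compute d_i^2.
  (7-4)^2=9, (9-9)^2=0, (8-8)^2=0, (4-3)^2=1, (5-5)^2=0, (2-6)^2=16, (1-1)^2=0, (3-7)^2=16, (6-2)^2=16
sum(d^2) = 58.
Step 3: rho = 1 - 6*58 / (9*(9^2 - 1)) = 1 - 348/720 = 0.516667.
Step 4: Under H0, t = rho * sqrt((n-2)/(1-rho^2)) = 1.5966 ~ t(7).
Step 5: Two-sided p-value from the t-distribution with 7 df = 0.154390.
Step 6: alpha = 0.1. fail to reject H0.

rho = 0.5167, p = 0.154390, fail to reject H0 at alpha = 0.1.


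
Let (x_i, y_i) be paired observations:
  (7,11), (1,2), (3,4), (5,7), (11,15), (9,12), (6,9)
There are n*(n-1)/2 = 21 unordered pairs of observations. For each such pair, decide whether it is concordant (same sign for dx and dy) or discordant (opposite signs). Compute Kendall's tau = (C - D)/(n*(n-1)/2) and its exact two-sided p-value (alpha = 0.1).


Step 1: Enumerate the 21 unordered pairs (i,j) with i<j and classify each by sign(x_j-x_i) * sign(y_j-y_i).
  (1,2):dx=-6,dy=-9->C; (1,3):dx=-4,dy=-7->C; (1,4):dx=-2,dy=-4->C; (1,5):dx=+4,dy=+4->C
  (1,6):dx=+2,dy=+1->C; (1,7):dx=-1,dy=-2->C; (2,3):dx=+2,dy=+2->C; (2,4):dx=+4,dy=+5->C
  (2,5):dx=+10,dy=+13->C; (2,6):dx=+8,dy=+10->C; (2,7):dx=+5,dy=+7->C; (3,4):dx=+2,dy=+3->C
  (3,5):dx=+8,dy=+11->C; (3,6):dx=+6,dy=+8->C; (3,7):dx=+3,dy=+5->C; (4,5):dx=+6,dy=+8->C
  (4,6):dx=+4,dy=+5->C; (4,7):dx=+1,dy=+2->C; (5,6):dx=-2,dy=-3->C; (5,7):dx=-5,dy=-6->C
  (6,7):dx=-3,dy=-3->C
Step 2: C = 21, D = 0, total pairs = 21.
Step 3: tau = (C - D)/(n(n-1)/2) = (21 - 0)/21 = 1.000000.
Step 4: Exact two-sided p-value (enumerate n! = 5040 permutations of y under H0): p = 0.000397.
Step 5: alpha = 0.1. reject H0.

tau_b = 1.0000 (C=21, D=0), p = 0.000397, reject H0.


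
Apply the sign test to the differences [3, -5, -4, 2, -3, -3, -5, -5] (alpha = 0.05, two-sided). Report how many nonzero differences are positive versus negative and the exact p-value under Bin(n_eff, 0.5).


Step 1: Discard zero differences. Original n = 8; n_eff = number of nonzero differences = 8.
Nonzero differences (with sign): +3, -5, -4, +2, -3, -3, -5, -5
Step 2: Count signs: positive = 2, negative = 6.
Step 3: Under H0: P(positive) = 0.5, so the number of positives S ~ Bin(8, 0.5).
Step 4: Two-sided exact p-value = sum of Bin(8,0.5) probabilities at or below the observed probability = 0.289062.
Step 5: alpha = 0.05. fail to reject H0.

n_eff = 8, pos = 2, neg = 6, p = 0.289062, fail to reject H0.


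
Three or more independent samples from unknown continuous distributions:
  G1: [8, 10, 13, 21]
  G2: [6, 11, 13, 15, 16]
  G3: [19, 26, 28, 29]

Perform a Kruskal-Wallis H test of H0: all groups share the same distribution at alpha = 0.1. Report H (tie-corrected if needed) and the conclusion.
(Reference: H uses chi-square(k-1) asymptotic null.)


Step 1: Combine all N = 13 observations and assign midranks.
sorted (value, group, rank): (6,G2,1), (8,G1,2), (10,G1,3), (11,G2,4), (13,G1,5.5), (13,G2,5.5), (15,G2,7), (16,G2,8), (19,G3,9), (21,G1,10), (26,G3,11), (28,G3,12), (29,G3,13)
Step 2: Sum ranks within each group.
R_1 = 20.5 (n_1 = 4)
R_2 = 25.5 (n_2 = 5)
R_3 = 45 (n_3 = 4)
Step 3: H = 12/(N(N+1)) * sum(R_i^2/n_i) - 3(N+1)
     = 12/(13*14) * (20.5^2/4 + 25.5^2/5 + 45^2/4) - 3*14
     = 0.065934 * 741.362 - 42
     = 6.881044.
Step 4: Ties present; correction factor C = 1 - 6/(13^3 - 13) = 0.997253. Corrected H = 6.881044 / 0.997253 = 6.900000.
Step 5: Under H0, H ~ chi^2(2); p-value = 0.031746.
Step 6: alpha = 0.1. reject H0.

H = 6.9000, df = 2, p = 0.031746, reject H0.


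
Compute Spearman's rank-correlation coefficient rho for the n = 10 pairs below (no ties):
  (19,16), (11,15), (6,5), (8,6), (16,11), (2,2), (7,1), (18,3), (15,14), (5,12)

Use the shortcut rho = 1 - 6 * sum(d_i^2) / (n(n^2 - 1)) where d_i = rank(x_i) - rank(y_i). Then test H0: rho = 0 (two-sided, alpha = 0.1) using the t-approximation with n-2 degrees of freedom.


Step 1: Rank x and y separately (midranks; no ties here).
rank(x): 19->10, 11->6, 6->3, 8->5, 16->8, 2->1, 7->4, 18->9, 15->7, 5->2
rank(y): 16->10, 15->9, 5->4, 6->5, 11->6, 2->2, 1->1, 3->3, 14->8, 12->7
Step 2: d_i = R_x(i) - R_y(i); compute d_i^2.
  (10-10)^2=0, (6-9)^2=9, (3-4)^2=1, (5-5)^2=0, (8-6)^2=4, (1-2)^2=1, (4-1)^2=9, (9-3)^2=36, (7-8)^2=1, (2-7)^2=25
sum(d^2) = 86.
Step 3: rho = 1 - 6*86 / (10*(10^2 - 1)) = 1 - 516/990 = 0.478788.
Step 4: Under H0, t = rho * sqrt((n-2)/(1-rho^2)) = 1.5425 ~ t(8).
Step 5: Two-sided p-value from the t-distribution with 8 df = 0.161523.
Step 6: alpha = 0.1. fail to reject H0.

rho = 0.4788, p = 0.161523, fail to reject H0 at alpha = 0.1.


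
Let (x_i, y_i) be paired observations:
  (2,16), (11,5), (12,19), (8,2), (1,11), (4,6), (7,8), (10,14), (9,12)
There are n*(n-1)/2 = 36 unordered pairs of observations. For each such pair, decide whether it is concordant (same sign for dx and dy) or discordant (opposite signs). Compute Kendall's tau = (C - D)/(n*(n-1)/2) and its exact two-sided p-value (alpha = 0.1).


Step 1: Enumerate the 36 unordered pairs (i,j) with i<j and classify each by sign(x_j-x_i) * sign(y_j-y_i).
  (1,2):dx=+9,dy=-11->D; (1,3):dx=+10,dy=+3->C; (1,4):dx=+6,dy=-14->D; (1,5):dx=-1,dy=-5->C
  (1,6):dx=+2,dy=-10->D; (1,7):dx=+5,dy=-8->D; (1,8):dx=+8,dy=-2->D; (1,9):dx=+7,dy=-4->D
  (2,3):dx=+1,dy=+14->C; (2,4):dx=-3,dy=-3->C; (2,5):dx=-10,dy=+6->D; (2,6):dx=-7,dy=+1->D
  (2,7):dx=-4,dy=+3->D; (2,8):dx=-1,dy=+9->D; (2,9):dx=-2,dy=+7->D; (3,4):dx=-4,dy=-17->C
  (3,5):dx=-11,dy=-8->C; (3,6):dx=-8,dy=-13->C; (3,7):dx=-5,dy=-11->C; (3,8):dx=-2,dy=-5->C
  (3,9):dx=-3,dy=-7->C; (4,5):dx=-7,dy=+9->D; (4,6):dx=-4,dy=+4->D; (4,7):dx=-1,dy=+6->D
  (4,8):dx=+2,dy=+12->C; (4,9):dx=+1,dy=+10->C; (5,6):dx=+3,dy=-5->D; (5,7):dx=+6,dy=-3->D
  (5,8):dx=+9,dy=+3->C; (5,9):dx=+8,dy=+1->C; (6,7):dx=+3,dy=+2->C; (6,8):dx=+6,dy=+8->C
  (6,9):dx=+5,dy=+6->C; (7,8):dx=+3,dy=+6->C; (7,9):dx=+2,dy=+4->C; (8,9):dx=-1,dy=-2->C
Step 2: C = 20, D = 16, total pairs = 36.
Step 3: tau = (C - D)/(n(n-1)/2) = (20 - 16)/36 = 0.111111.
Step 4: Exact two-sided p-value (enumerate n! = 362880 permutations of y under H0): p = 0.761414.
Step 5: alpha = 0.1. fail to reject H0.

tau_b = 0.1111 (C=20, D=16), p = 0.761414, fail to reject H0.


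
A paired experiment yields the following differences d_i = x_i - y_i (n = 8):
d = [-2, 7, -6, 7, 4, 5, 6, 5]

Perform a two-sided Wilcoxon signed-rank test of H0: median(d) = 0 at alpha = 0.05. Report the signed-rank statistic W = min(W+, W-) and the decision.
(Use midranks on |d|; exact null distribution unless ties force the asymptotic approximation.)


Step 1: Drop any zero differences (none here) and take |d_i|.
|d| = [2, 7, 6, 7, 4, 5, 6, 5]
Step 2: Midrank |d_i| (ties get averaged ranks).
ranks: |2|->1, |7|->7.5, |6|->5.5, |7|->7.5, |4|->2, |5|->3.5, |6|->5.5, |5|->3.5
Step 3: Attach original signs; sum ranks with positive sign and with negative sign.
W+ = 7.5 + 7.5 + 2 + 3.5 + 5.5 + 3.5 = 29.5
W- = 1 + 5.5 = 6.5
(Check: W+ + W- = 36 should equal n(n+1)/2 = 36.)
Step 4: Test statistic W = min(W+, W-) = 6.5.
Step 5: Ties in |d|, so use the tie-corrected normal approximation.
        E[W] = n(n+1)/4 = 8*9/4 = 18.
        Tie groups: |d|=5 (t=2), |d|=6 (t=2), |d|=7 (t=2); sum(t^3 - t) = 18.
        Var[W] = n(n+1)(2n+1)/24 - sum(t^3-t)/48 = 1224/24 - 18/48 = 50.625.
        z = (W - E[W]) / sqrt(Var[W]) = (6.5 - 18) / 7.1151 = -1.6163.
        Two-sided p = 2*Phi(z) = 0.106035.
Step 6: alpha = 0.05. fail to reject H0.

W+ = 29.5, W- = 6.5, W = min = 6.5, p = 0.106035, fail to reject H0.


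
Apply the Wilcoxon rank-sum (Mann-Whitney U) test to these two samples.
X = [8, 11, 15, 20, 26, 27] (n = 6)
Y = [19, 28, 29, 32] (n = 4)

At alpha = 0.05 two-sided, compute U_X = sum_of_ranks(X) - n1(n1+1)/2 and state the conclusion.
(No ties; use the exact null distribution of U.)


Step 1: Combine and sort all 10 observations; assign midranks.
sorted (value, group): (8,X), (11,X), (15,X), (19,Y), (20,X), (26,X), (27,X), (28,Y), (29,Y), (32,Y)
ranks: 8->1, 11->2, 15->3, 19->4, 20->5, 26->6, 27->7, 28->8, 29->9, 32->10
Step 2: Rank sum for X: R1 = 1 + 2 + 3 + 5 + 6 + 7 = 24.
Step 3: U_X = R1 - n1(n1+1)/2 = 24 - 6*7/2 = 24 - 21 = 3.
       U_Y = n1*n2 - U_X = 24 - 3 = 21.
Step 4: No ties, so the exact null distribution of U (based on enumerating the C(10,6) = 210 equally likely rank assignments) gives the two-sided p-value.
Step 5: p-value = 0.066667; compare to alpha = 0.05. fail to reject H0.

U_X = 3, p = 0.066667, fail to reject H0 at alpha = 0.05.


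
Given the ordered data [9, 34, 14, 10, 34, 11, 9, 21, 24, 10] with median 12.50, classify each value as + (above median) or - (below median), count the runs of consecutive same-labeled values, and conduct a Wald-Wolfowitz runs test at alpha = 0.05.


Step 1: Compute median = 12.50; label A = above, B = below.
Labels in order: BAABABBAAB  (n_A = 5, n_B = 5)
Step 2: Count runs R = 7.
Step 3: Under H0 (random ordering), E[R] = 2*n_A*n_B/(n_A+n_B) + 1 = 2*5*5/10 + 1 = 6.0000.
        Var[R] = 2*n_A*n_B*(2*n_A*n_B - n_A - n_B) / ((n_A+n_B)^2 * (n_A+n_B-1)) = 2000/900 = 2.2222.
        SD[R] = 1.4907.
Step 4: Continuity-corrected z = (R - 0.5 - E[R]) / SD[R] = (7 - 0.5 - 6.0000) / 1.4907 = 0.3354.
Step 5: Two-sided p-value via normal approximation = 2*(1 - Phi(|z|)) = 0.737316.
Step 6: alpha = 0.05. fail to reject H0.

R = 7, z = 0.3354, p = 0.737316, fail to reject H0.


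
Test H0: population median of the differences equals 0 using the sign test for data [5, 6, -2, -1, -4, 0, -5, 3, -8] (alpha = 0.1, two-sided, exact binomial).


Step 1: Discard zero differences. Original n = 9; n_eff = number of nonzero differences = 8.
Nonzero differences (with sign): +5, +6, -2, -1, -4, -5, +3, -8
Step 2: Count signs: positive = 3, negative = 5.
Step 3: Under H0: P(positive) = 0.5, so the number of positives S ~ Bin(8, 0.5).
Step 4: Two-sided exact p-value = sum of Bin(8,0.5) probabilities at or below the observed probability = 0.726562.
Step 5: alpha = 0.1. fail to reject H0.

n_eff = 8, pos = 3, neg = 5, p = 0.726562, fail to reject H0.


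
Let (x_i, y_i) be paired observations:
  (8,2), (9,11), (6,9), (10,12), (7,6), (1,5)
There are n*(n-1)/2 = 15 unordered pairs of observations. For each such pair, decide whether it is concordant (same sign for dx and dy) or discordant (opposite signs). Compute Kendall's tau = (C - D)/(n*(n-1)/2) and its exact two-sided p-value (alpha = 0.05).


Step 1: Enumerate the 15 unordered pairs (i,j) with i<j and classify each by sign(x_j-x_i) * sign(y_j-y_i).
  (1,2):dx=+1,dy=+9->C; (1,3):dx=-2,dy=+7->D; (1,4):dx=+2,dy=+10->C; (1,5):dx=-1,dy=+4->D
  (1,6):dx=-7,dy=+3->D; (2,3):dx=-3,dy=-2->C; (2,4):dx=+1,dy=+1->C; (2,5):dx=-2,dy=-5->C
  (2,6):dx=-8,dy=-6->C; (3,4):dx=+4,dy=+3->C; (3,5):dx=+1,dy=-3->D; (3,6):dx=-5,dy=-4->C
  (4,5):dx=-3,dy=-6->C; (4,6):dx=-9,dy=-7->C; (5,6):dx=-6,dy=-1->C
Step 2: C = 11, D = 4, total pairs = 15.
Step 3: tau = (C - D)/(n(n-1)/2) = (11 - 4)/15 = 0.466667.
Step 4: Exact two-sided p-value (enumerate n! = 720 permutations of y under H0): p = 0.272222.
Step 5: alpha = 0.05. fail to reject H0.

tau_b = 0.4667 (C=11, D=4), p = 0.272222, fail to reject H0.


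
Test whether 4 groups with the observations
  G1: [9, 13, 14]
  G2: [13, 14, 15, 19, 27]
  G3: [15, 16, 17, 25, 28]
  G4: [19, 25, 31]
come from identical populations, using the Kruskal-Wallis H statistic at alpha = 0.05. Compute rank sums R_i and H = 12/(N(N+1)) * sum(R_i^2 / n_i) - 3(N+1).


Step 1: Combine all N = 16 observations and assign midranks.
sorted (value, group, rank): (9,G1,1), (13,G1,2.5), (13,G2,2.5), (14,G1,4.5), (14,G2,4.5), (15,G2,6.5), (15,G3,6.5), (16,G3,8), (17,G3,9), (19,G2,10.5), (19,G4,10.5), (25,G3,12.5), (25,G4,12.5), (27,G2,14), (28,G3,15), (31,G4,16)
Step 2: Sum ranks within each group.
R_1 = 8 (n_1 = 3)
R_2 = 38 (n_2 = 5)
R_3 = 51 (n_3 = 5)
R_4 = 39 (n_4 = 3)
Step 3: H = 12/(N(N+1)) * sum(R_i^2/n_i) - 3(N+1)
     = 12/(16*17) * (8^2/3 + 38^2/5 + 51^2/5 + 39^2/3) - 3*17
     = 0.044118 * 1337.33 - 51
     = 8.000000.
Step 4: Ties present; correction factor C = 1 - 30/(16^3 - 16) = 0.992647. Corrected H = 8.000000 / 0.992647 = 8.059259.
Step 5: Under H0, H ~ chi^2(3); p-value = 0.044803.
Step 6: alpha = 0.05. reject H0.

H = 8.0593, df = 3, p = 0.044803, reject H0.


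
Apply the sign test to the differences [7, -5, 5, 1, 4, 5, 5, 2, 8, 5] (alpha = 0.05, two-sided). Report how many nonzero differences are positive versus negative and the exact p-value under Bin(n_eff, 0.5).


Step 1: Discard zero differences. Original n = 10; n_eff = number of nonzero differences = 10.
Nonzero differences (with sign): +7, -5, +5, +1, +4, +5, +5, +2, +8, +5
Step 2: Count signs: positive = 9, negative = 1.
Step 3: Under H0: P(positive) = 0.5, so the number of positives S ~ Bin(10, 0.5).
Step 4: Two-sided exact p-value = sum of Bin(10,0.5) probabilities at or below the observed probability = 0.021484.
Step 5: alpha = 0.05. reject H0.

n_eff = 10, pos = 9, neg = 1, p = 0.021484, reject H0.


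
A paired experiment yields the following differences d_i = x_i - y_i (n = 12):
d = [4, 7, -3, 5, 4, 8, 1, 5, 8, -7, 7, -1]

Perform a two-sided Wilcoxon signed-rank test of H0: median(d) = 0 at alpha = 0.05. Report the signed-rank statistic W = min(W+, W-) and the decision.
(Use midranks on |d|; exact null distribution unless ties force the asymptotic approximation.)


Step 1: Drop any zero differences (none here) and take |d_i|.
|d| = [4, 7, 3, 5, 4, 8, 1, 5, 8, 7, 7, 1]
Step 2: Midrank |d_i| (ties get averaged ranks).
ranks: |4|->4.5, |7|->9, |3|->3, |5|->6.5, |4|->4.5, |8|->11.5, |1|->1.5, |5|->6.5, |8|->11.5, |7|->9, |7|->9, |1|->1.5
Step 3: Attach original signs; sum ranks with positive sign and with negative sign.
W+ = 4.5 + 9 + 6.5 + 4.5 + 11.5 + 1.5 + 6.5 + 11.5 + 9 = 64.5
W- = 3 + 9 + 1.5 = 13.5
(Check: W+ + W- = 78 should equal n(n+1)/2 = 78.)
Step 4: Test statistic W = min(W+, W-) = 13.5.
Step 5: Ties in |d|, so use the tie-corrected normal approximation.
        E[W] = n(n+1)/4 = 12*13/4 = 39.
        Tie groups: |d|=1 (t=2), |d|=4 (t=2), |d|=5 (t=2), |d|=7 (t=3), |d|=8 (t=2); sum(t^3 - t) = 48.
        Var[W] = n(n+1)(2n+1)/24 - sum(t^3-t)/48 = 3900/24 - 48/48 = 161.5.
        z = (W - E[W]) / sqrt(Var[W]) = (13.5 - 39) / 12.7083 = -2.0066.
        Two-sided p = 2*Phi(z) = 0.044796.
Step 6: alpha = 0.05. reject H0.

W+ = 64.5, W- = 13.5, W = min = 13.5, p = 0.044796, reject H0.


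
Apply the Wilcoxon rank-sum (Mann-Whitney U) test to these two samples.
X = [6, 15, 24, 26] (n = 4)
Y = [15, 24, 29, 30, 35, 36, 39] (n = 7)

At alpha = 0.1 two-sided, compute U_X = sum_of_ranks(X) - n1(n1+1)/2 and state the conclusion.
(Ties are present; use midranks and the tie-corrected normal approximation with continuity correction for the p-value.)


Step 1: Combine and sort all 11 observations; assign midranks.
sorted (value, group): (6,X), (15,X), (15,Y), (24,X), (24,Y), (26,X), (29,Y), (30,Y), (35,Y), (36,Y), (39,Y)
ranks: 6->1, 15->2.5, 15->2.5, 24->4.5, 24->4.5, 26->6, 29->7, 30->8, 35->9, 36->10, 39->11
Step 2: Rank sum for X: R1 = 1 + 2.5 + 4.5 + 6 = 14.
Step 3: U_X = R1 - n1(n1+1)/2 = 14 - 4*5/2 = 14 - 10 = 4.
       U_Y = n1*n2 - U_X = 28 - 4 = 24.
Step 4: Ties are present, so use the tie-corrected normal approximation (with continuity correction) for the p-value.
Step 5: p-value = 0.071302; compare to alpha = 0.1. reject H0.

U_X = 4, p = 0.071302, reject H0 at alpha = 0.1.


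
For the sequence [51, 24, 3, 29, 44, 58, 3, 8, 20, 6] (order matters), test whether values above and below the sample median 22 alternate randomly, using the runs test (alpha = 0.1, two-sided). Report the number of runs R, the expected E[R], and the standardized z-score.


Step 1: Compute median = 22; label A = above, B = below.
Labels in order: AABAAABBBB  (n_A = 5, n_B = 5)
Step 2: Count runs R = 4.
Step 3: Under H0 (random ordering), E[R] = 2*n_A*n_B/(n_A+n_B) + 1 = 2*5*5/10 + 1 = 6.0000.
        Var[R] = 2*n_A*n_B*(2*n_A*n_B - n_A - n_B) / ((n_A+n_B)^2 * (n_A+n_B-1)) = 2000/900 = 2.2222.
        SD[R] = 1.4907.
Step 4: Continuity-corrected z = (R + 0.5 - E[R]) / SD[R] = (4 + 0.5 - 6.0000) / 1.4907 = -1.0062.
Step 5: Two-sided p-value via normal approximation = 2*(1 - Phi(|z|)) = 0.314305.
Step 6: alpha = 0.1. fail to reject H0.

R = 4, z = -1.0062, p = 0.314305, fail to reject H0.


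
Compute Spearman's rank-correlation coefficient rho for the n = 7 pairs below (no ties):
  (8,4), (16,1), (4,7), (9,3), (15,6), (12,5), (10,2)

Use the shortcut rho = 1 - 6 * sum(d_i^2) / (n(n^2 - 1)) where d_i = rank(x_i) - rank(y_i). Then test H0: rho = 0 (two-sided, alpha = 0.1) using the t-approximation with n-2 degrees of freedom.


Step 1: Rank x and y separately (midranks; no ties here).
rank(x): 8->2, 16->7, 4->1, 9->3, 15->6, 12->5, 10->4
rank(y): 4->4, 1->1, 7->7, 3->3, 6->6, 5->5, 2->2
Step 2: d_i = R_x(i) - R_y(i); compute d_i^2.
  (2-4)^2=4, (7-1)^2=36, (1-7)^2=36, (3-3)^2=0, (6-6)^2=0, (5-5)^2=0, (4-2)^2=4
sum(d^2) = 80.
Step 3: rho = 1 - 6*80 / (7*(7^2 - 1)) = 1 - 480/336 = -0.428571.
Step 4: Under H0, t = rho * sqrt((n-2)/(1-rho^2)) = -1.0607 ~ t(5).
Step 5: Two-sided p-value from the t-distribution with 5 df = 0.337368.
Step 6: alpha = 0.1. fail to reject H0.

rho = -0.4286, p = 0.337368, fail to reject H0 at alpha = 0.1.


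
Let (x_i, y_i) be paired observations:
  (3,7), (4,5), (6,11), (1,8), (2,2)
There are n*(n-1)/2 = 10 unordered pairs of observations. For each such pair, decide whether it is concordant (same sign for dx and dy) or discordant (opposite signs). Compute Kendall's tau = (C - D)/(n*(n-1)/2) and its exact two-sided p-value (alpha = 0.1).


Step 1: Enumerate the 10 unordered pairs (i,j) with i<j and classify each by sign(x_j-x_i) * sign(y_j-y_i).
  (1,2):dx=+1,dy=-2->D; (1,3):dx=+3,dy=+4->C; (1,4):dx=-2,dy=+1->D; (1,5):dx=-1,dy=-5->C
  (2,3):dx=+2,dy=+6->C; (2,4):dx=-3,dy=+3->D; (2,5):dx=-2,dy=-3->C; (3,4):dx=-5,dy=-3->C
  (3,5):dx=-4,dy=-9->C; (4,5):dx=+1,dy=-6->D
Step 2: C = 6, D = 4, total pairs = 10.
Step 3: tau = (C - D)/(n(n-1)/2) = (6 - 4)/10 = 0.200000.
Step 4: Exact two-sided p-value (enumerate n! = 120 permutations of y under H0): p = 0.816667.
Step 5: alpha = 0.1. fail to reject H0.

tau_b = 0.2000 (C=6, D=4), p = 0.816667, fail to reject H0.


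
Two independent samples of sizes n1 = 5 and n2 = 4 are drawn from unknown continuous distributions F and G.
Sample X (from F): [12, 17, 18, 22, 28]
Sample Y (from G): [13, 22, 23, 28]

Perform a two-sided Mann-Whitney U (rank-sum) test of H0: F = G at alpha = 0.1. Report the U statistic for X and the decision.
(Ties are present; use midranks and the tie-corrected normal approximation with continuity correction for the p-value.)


Step 1: Combine and sort all 9 observations; assign midranks.
sorted (value, group): (12,X), (13,Y), (17,X), (18,X), (22,X), (22,Y), (23,Y), (28,X), (28,Y)
ranks: 12->1, 13->2, 17->3, 18->4, 22->5.5, 22->5.5, 23->7, 28->8.5, 28->8.5
Step 2: Rank sum for X: R1 = 1 + 3 + 4 + 5.5 + 8.5 = 22.
Step 3: U_X = R1 - n1(n1+1)/2 = 22 - 5*6/2 = 22 - 15 = 7.
       U_Y = n1*n2 - U_X = 20 - 7 = 13.
Step 4: Ties are present, so use the tie-corrected normal approximation (with continuity correction) for the p-value.
Step 5: p-value = 0.536878; compare to alpha = 0.1. fail to reject H0.

U_X = 7, p = 0.536878, fail to reject H0 at alpha = 0.1.


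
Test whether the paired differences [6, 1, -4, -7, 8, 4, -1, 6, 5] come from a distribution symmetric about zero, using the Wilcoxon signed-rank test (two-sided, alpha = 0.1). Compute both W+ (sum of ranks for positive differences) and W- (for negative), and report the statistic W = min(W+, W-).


Step 1: Drop any zero differences (none here) and take |d_i|.
|d| = [6, 1, 4, 7, 8, 4, 1, 6, 5]
Step 2: Midrank |d_i| (ties get averaged ranks).
ranks: |6|->6.5, |1|->1.5, |4|->3.5, |7|->8, |8|->9, |4|->3.5, |1|->1.5, |6|->6.5, |5|->5
Step 3: Attach original signs; sum ranks with positive sign and with negative sign.
W+ = 6.5 + 1.5 + 9 + 3.5 + 6.5 + 5 = 32
W- = 3.5 + 8 + 1.5 = 13
(Check: W+ + W- = 45 should equal n(n+1)/2 = 45.)
Step 4: Test statistic W = min(W+, W-) = 13.
Step 5: Ties in |d|, so use the tie-corrected normal approximation.
        E[W] = n(n+1)/4 = 9*10/4 = 22.5.
        Tie groups: |d|=1 (t=2), |d|=4 (t=2), |d|=6 (t=2); sum(t^3 - t) = 18.
        Var[W] = n(n+1)(2n+1)/24 - sum(t^3-t)/48 = 1710/24 - 18/48 = 70.875.
        z = (W - E[W]) / sqrt(Var[W]) = (13 - 22.5) / 8.4187 = -1.1284.
        Two-sided p = 2*Phi(z) = 0.259136.
Step 6: alpha = 0.1. fail to reject H0.

W+ = 32, W- = 13, W = min = 13, p = 0.259136, fail to reject H0.


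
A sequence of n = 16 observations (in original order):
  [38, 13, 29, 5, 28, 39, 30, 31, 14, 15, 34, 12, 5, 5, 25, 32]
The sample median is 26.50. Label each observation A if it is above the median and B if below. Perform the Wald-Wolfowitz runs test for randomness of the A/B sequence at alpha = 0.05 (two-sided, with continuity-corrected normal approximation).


Step 1: Compute median = 26.50; label A = above, B = below.
Labels in order: ABABAAAABBABBBBA  (n_A = 8, n_B = 8)
Step 2: Count runs R = 9.
Step 3: Under H0 (random ordering), E[R] = 2*n_A*n_B/(n_A+n_B) + 1 = 2*8*8/16 + 1 = 9.0000.
        Var[R] = 2*n_A*n_B*(2*n_A*n_B - n_A - n_B) / ((n_A+n_B)^2 * (n_A+n_B-1)) = 14336/3840 = 3.7333.
        SD[R] = 1.9322.
Step 4: R = E[R], so z = 0 with no continuity correction.
Step 5: Two-sided p-value via normal approximation = 2*(1 - Phi(|z|)) = 1.000000.
Step 6: alpha = 0.05. fail to reject H0.

R = 9, z = 0.0000, p = 1.000000, fail to reject H0.


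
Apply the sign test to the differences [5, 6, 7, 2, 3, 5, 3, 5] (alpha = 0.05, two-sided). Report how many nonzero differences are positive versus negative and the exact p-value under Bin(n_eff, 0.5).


Step 1: Discard zero differences. Original n = 8; n_eff = number of nonzero differences = 8.
Nonzero differences (with sign): +5, +6, +7, +2, +3, +5, +3, +5
Step 2: Count signs: positive = 8, negative = 0.
Step 3: Under H0: P(positive) = 0.5, so the number of positives S ~ Bin(8, 0.5).
Step 4: Two-sided exact p-value = sum of Bin(8,0.5) probabilities at or below the observed probability = 0.007812.
Step 5: alpha = 0.05. reject H0.

n_eff = 8, pos = 8, neg = 0, p = 0.007812, reject H0.


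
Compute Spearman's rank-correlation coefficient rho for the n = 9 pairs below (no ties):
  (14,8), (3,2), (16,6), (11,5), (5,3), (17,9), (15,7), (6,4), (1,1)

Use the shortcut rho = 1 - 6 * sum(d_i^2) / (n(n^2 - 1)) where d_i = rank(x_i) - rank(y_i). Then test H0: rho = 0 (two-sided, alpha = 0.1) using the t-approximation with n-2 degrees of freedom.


Step 1: Rank x and y separately (midranks; no ties here).
rank(x): 14->6, 3->2, 16->8, 11->5, 5->3, 17->9, 15->7, 6->4, 1->1
rank(y): 8->8, 2->2, 6->6, 5->5, 3->3, 9->9, 7->7, 4->4, 1->1
Step 2: d_i = R_x(i) - R_y(i); compute d_i^2.
  (6-8)^2=4, (2-2)^2=0, (8-6)^2=4, (5-5)^2=0, (3-3)^2=0, (9-9)^2=0, (7-7)^2=0, (4-4)^2=0, (1-1)^2=0
sum(d^2) = 8.
Step 3: rho = 1 - 6*8 / (9*(9^2 - 1)) = 1 - 48/720 = 0.933333.
Step 4: Under H0, t = rho * sqrt((n-2)/(1-rho^2)) = 6.8783 ~ t(7).
Step 5: Two-sided p-value from the t-distribution with 7 df = 0.000236.
Step 6: alpha = 0.1. reject H0.

rho = 0.9333, p = 0.000236, reject H0 at alpha = 0.1.


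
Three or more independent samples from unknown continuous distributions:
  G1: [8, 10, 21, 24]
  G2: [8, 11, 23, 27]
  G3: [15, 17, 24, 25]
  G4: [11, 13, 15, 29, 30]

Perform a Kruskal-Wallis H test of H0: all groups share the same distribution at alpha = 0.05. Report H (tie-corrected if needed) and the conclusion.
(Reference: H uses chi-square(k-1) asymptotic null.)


Step 1: Combine all N = 17 observations and assign midranks.
sorted (value, group, rank): (8,G1,1.5), (8,G2,1.5), (10,G1,3), (11,G2,4.5), (11,G4,4.5), (13,G4,6), (15,G3,7.5), (15,G4,7.5), (17,G3,9), (21,G1,10), (23,G2,11), (24,G1,12.5), (24,G3,12.5), (25,G3,14), (27,G2,15), (29,G4,16), (30,G4,17)
Step 2: Sum ranks within each group.
R_1 = 27 (n_1 = 4)
R_2 = 32 (n_2 = 4)
R_3 = 43 (n_3 = 4)
R_4 = 51 (n_4 = 5)
Step 3: H = 12/(N(N+1)) * sum(R_i^2/n_i) - 3(N+1)
     = 12/(17*18) * (27^2/4 + 32^2/4 + 43^2/4 + 51^2/5) - 3*18
     = 0.039216 * 1420.7 - 54
     = 1.713725.
Step 4: Ties present; correction factor C = 1 - 24/(17^3 - 17) = 0.995098. Corrected H = 1.713725 / 0.995098 = 1.722167.
Step 5: Under H0, H ~ chi^2(3); p-value = 0.632017.
Step 6: alpha = 0.05. fail to reject H0.

H = 1.7222, df = 3, p = 0.632017, fail to reject H0.


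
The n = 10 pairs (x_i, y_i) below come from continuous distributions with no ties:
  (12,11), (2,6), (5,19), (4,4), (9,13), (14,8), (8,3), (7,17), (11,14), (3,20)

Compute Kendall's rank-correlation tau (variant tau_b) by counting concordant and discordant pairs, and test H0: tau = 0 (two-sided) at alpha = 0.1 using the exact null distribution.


Step 1: Enumerate the 45 unordered pairs (i,j) with i<j and classify each by sign(x_j-x_i) * sign(y_j-y_i).
  (1,2):dx=-10,dy=-5->C; (1,3):dx=-7,dy=+8->D; (1,4):dx=-8,dy=-7->C; (1,5):dx=-3,dy=+2->D
  (1,6):dx=+2,dy=-3->D; (1,7):dx=-4,dy=-8->C; (1,8):dx=-5,dy=+6->D; (1,9):dx=-1,dy=+3->D
  (1,10):dx=-9,dy=+9->D; (2,3):dx=+3,dy=+13->C; (2,4):dx=+2,dy=-2->D; (2,5):dx=+7,dy=+7->C
  (2,6):dx=+12,dy=+2->C; (2,7):dx=+6,dy=-3->D; (2,8):dx=+5,dy=+11->C; (2,9):dx=+9,dy=+8->C
  (2,10):dx=+1,dy=+14->C; (3,4):dx=-1,dy=-15->C; (3,5):dx=+4,dy=-6->D; (3,6):dx=+9,dy=-11->D
  (3,7):dx=+3,dy=-16->D; (3,8):dx=+2,dy=-2->D; (3,9):dx=+6,dy=-5->D; (3,10):dx=-2,dy=+1->D
  (4,5):dx=+5,dy=+9->C; (4,6):dx=+10,dy=+4->C; (4,7):dx=+4,dy=-1->D; (4,8):dx=+3,dy=+13->C
  (4,9):dx=+7,dy=+10->C; (4,10):dx=-1,dy=+16->D; (5,6):dx=+5,dy=-5->D; (5,7):dx=-1,dy=-10->C
  (5,8):dx=-2,dy=+4->D; (5,9):dx=+2,dy=+1->C; (5,10):dx=-6,dy=+7->D; (6,7):dx=-6,dy=-5->C
  (6,8):dx=-7,dy=+9->D; (6,9):dx=-3,dy=+6->D; (6,10):dx=-11,dy=+12->D; (7,8):dx=-1,dy=+14->D
  (7,9):dx=+3,dy=+11->C; (7,10):dx=-5,dy=+17->D; (8,9):dx=+4,dy=-3->D; (8,10):dx=-4,dy=+3->D
  (9,10):dx=-8,dy=+6->D
Step 2: C = 18, D = 27, total pairs = 45.
Step 3: tau = (C - D)/(n(n-1)/2) = (18 - 27)/45 = -0.200000.
Step 4: Exact two-sided p-value (enumerate n! = 3628800 permutations of y under H0): p = 0.484313.
Step 5: alpha = 0.1. fail to reject H0.

tau_b = -0.2000 (C=18, D=27), p = 0.484313, fail to reject H0.


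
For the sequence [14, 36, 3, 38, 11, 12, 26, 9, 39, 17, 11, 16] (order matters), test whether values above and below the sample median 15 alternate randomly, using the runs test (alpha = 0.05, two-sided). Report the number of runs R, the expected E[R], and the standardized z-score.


Step 1: Compute median = 15; label A = above, B = below.
Labels in order: BABABBABAABA  (n_A = 6, n_B = 6)
Step 2: Count runs R = 10.
Step 3: Under H0 (random ordering), E[R] = 2*n_A*n_B/(n_A+n_B) + 1 = 2*6*6/12 + 1 = 7.0000.
        Var[R] = 2*n_A*n_B*(2*n_A*n_B - n_A - n_B) / ((n_A+n_B)^2 * (n_A+n_B-1)) = 4320/1584 = 2.7273.
        SD[R] = 1.6514.
Step 4: Continuity-corrected z = (R - 0.5 - E[R]) / SD[R] = (10 - 0.5 - 7.0000) / 1.6514 = 1.5138.
Step 5: Two-sided p-value via normal approximation = 2*(1 - Phi(|z|)) = 0.130070.
Step 6: alpha = 0.05. fail to reject H0.

R = 10, z = 1.5138, p = 0.130070, fail to reject H0.


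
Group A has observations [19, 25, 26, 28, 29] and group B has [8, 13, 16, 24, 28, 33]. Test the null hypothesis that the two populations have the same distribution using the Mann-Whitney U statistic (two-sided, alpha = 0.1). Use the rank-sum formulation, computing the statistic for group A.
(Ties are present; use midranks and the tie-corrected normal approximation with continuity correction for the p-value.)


Step 1: Combine and sort all 11 observations; assign midranks.
sorted (value, group): (8,Y), (13,Y), (16,Y), (19,X), (24,Y), (25,X), (26,X), (28,X), (28,Y), (29,X), (33,Y)
ranks: 8->1, 13->2, 16->3, 19->4, 24->5, 25->6, 26->7, 28->8.5, 28->8.5, 29->10, 33->11
Step 2: Rank sum for X: R1 = 4 + 6 + 7 + 8.5 + 10 = 35.5.
Step 3: U_X = R1 - n1(n1+1)/2 = 35.5 - 5*6/2 = 35.5 - 15 = 20.5.
       U_Y = n1*n2 - U_X = 30 - 20.5 = 9.5.
Step 4: Ties are present, so use the tie-corrected normal approximation (with continuity correction) for the p-value.
Step 5: p-value = 0.360216; compare to alpha = 0.1. fail to reject H0.

U_X = 20.5, p = 0.360216, fail to reject H0 at alpha = 0.1.


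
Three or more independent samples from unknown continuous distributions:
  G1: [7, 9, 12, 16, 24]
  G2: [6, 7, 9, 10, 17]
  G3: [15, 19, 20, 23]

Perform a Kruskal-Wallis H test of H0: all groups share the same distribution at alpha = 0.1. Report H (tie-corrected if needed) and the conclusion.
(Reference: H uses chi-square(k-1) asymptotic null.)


Step 1: Combine all N = 14 observations and assign midranks.
sorted (value, group, rank): (6,G2,1), (7,G1,2.5), (7,G2,2.5), (9,G1,4.5), (9,G2,4.5), (10,G2,6), (12,G1,7), (15,G3,8), (16,G1,9), (17,G2,10), (19,G3,11), (20,G3,12), (23,G3,13), (24,G1,14)
Step 2: Sum ranks within each group.
R_1 = 37 (n_1 = 5)
R_2 = 24 (n_2 = 5)
R_3 = 44 (n_3 = 4)
Step 3: H = 12/(N(N+1)) * sum(R_i^2/n_i) - 3(N+1)
     = 12/(14*15) * (37^2/5 + 24^2/5 + 44^2/4) - 3*15
     = 0.057143 * 873 - 45
     = 4.885714.
Step 4: Ties present; correction factor C = 1 - 12/(14^3 - 14) = 0.995604. Corrected H = 4.885714 / 0.995604 = 4.907285.
Step 5: Under H0, H ~ chi^2(2); p-value = 0.085980.
Step 6: alpha = 0.1. reject H0.

H = 4.9073, df = 2, p = 0.085980, reject H0.


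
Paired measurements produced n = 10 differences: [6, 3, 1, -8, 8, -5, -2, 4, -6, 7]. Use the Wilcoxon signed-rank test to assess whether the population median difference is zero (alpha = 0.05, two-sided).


Step 1: Drop any zero differences (none here) and take |d_i|.
|d| = [6, 3, 1, 8, 8, 5, 2, 4, 6, 7]
Step 2: Midrank |d_i| (ties get averaged ranks).
ranks: |6|->6.5, |3|->3, |1|->1, |8|->9.5, |8|->9.5, |5|->5, |2|->2, |4|->4, |6|->6.5, |7|->8
Step 3: Attach original signs; sum ranks with positive sign and with negative sign.
W+ = 6.5 + 3 + 1 + 9.5 + 4 + 8 = 32
W- = 9.5 + 5 + 2 + 6.5 = 23
(Check: W+ + W- = 55 should equal n(n+1)/2 = 55.)
Step 4: Test statistic W = min(W+, W-) = 23.
Step 5: Ties in |d|, so use the tie-corrected normal approximation.
        E[W] = n(n+1)/4 = 10*11/4 = 27.5.
        Tie groups: |d|=6 (t=2), |d|=8 (t=2); sum(t^3 - t) = 12.
        Var[W] = n(n+1)(2n+1)/24 - sum(t^3-t)/48 = 2310/24 - 12/48 = 96.
        z = (W - E[W]) / sqrt(Var[W]) = (23 - 27.5) / 9.7980 = -0.4593.
        Two-sided p = 2*Phi(z) = 0.646034.
Step 6: alpha = 0.05. fail to reject H0.

W+ = 32, W- = 23, W = min = 23, p = 0.646034, fail to reject H0.


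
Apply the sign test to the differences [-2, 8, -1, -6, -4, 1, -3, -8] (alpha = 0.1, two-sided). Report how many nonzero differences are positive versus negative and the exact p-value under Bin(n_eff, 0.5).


Step 1: Discard zero differences. Original n = 8; n_eff = number of nonzero differences = 8.
Nonzero differences (with sign): -2, +8, -1, -6, -4, +1, -3, -8
Step 2: Count signs: positive = 2, negative = 6.
Step 3: Under H0: P(positive) = 0.5, so the number of positives S ~ Bin(8, 0.5).
Step 4: Two-sided exact p-value = sum of Bin(8,0.5) probabilities at or below the observed probability = 0.289062.
Step 5: alpha = 0.1. fail to reject H0.

n_eff = 8, pos = 2, neg = 6, p = 0.289062, fail to reject H0.


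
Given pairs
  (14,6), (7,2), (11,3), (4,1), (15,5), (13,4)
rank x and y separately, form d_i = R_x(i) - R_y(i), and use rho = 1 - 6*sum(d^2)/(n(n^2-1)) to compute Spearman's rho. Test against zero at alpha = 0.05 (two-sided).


Step 1: Rank x and y separately (midranks; no ties here).
rank(x): 14->5, 7->2, 11->3, 4->1, 15->6, 13->4
rank(y): 6->6, 2->2, 3->3, 1->1, 5->5, 4->4
Step 2: d_i = R_x(i) - R_y(i); compute d_i^2.
  (5-6)^2=1, (2-2)^2=0, (3-3)^2=0, (1-1)^2=0, (6-5)^2=1, (4-4)^2=0
sum(d^2) = 2.
Step 3: rho = 1 - 6*2 / (6*(6^2 - 1)) = 1 - 12/210 = 0.942857.
Step 4: Under H0, t = rho * sqrt((n-2)/(1-rho^2)) = 5.6595 ~ t(4).
Step 5: Two-sided p-value from the t-distribution with 4 df = 0.004805.
Step 6: alpha = 0.05. reject H0.

rho = 0.9429, p = 0.004805, reject H0 at alpha = 0.05.


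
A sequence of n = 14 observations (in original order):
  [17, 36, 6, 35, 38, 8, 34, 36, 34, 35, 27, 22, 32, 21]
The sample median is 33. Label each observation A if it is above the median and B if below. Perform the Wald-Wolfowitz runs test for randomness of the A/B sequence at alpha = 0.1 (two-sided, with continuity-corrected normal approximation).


Step 1: Compute median = 33; label A = above, B = below.
Labels in order: BABAABAAAABBBB  (n_A = 7, n_B = 7)
Step 2: Count runs R = 7.
Step 3: Under H0 (random ordering), E[R] = 2*n_A*n_B/(n_A+n_B) + 1 = 2*7*7/14 + 1 = 8.0000.
        Var[R] = 2*n_A*n_B*(2*n_A*n_B - n_A - n_B) / ((n_A+n_B)^2 * (n_A+n_B-1)) = 8232/2548 = 3.2308.
        SD[R] = 1.7974.
Step 4: Continuity-corrected z = (R + 0.5 - E[R]) / SD[R] = (7 + 0.5 - 8.0000) / 1.7974 = -0.2782.
Step 5: Two-sided p-value via normal approximation = 2*(1 - Phi(|z|)) = 0.780879.
Step 6: alpha = 0.1. fail to reject H0.

R = 7, z = -0.2782, p = 0.780879, fail to reject H0.
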